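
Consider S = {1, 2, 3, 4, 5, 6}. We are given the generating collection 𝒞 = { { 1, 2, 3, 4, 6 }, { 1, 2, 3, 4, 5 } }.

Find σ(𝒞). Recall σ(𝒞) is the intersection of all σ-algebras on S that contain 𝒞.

Answer: σ(𝒞) = { {  }, { 5 }, { 6 }, { 5, 6 }, { 1, 2, 3, 4 }, { 1, 2, 3, 4, 5 }, { 1, 2, 3, 4, 6 }, S }

Trace:
Initial family (4 sets): { {  }, { 1, 2, 3, 4, 5 }, { 1, 2, 3, 4, 6 }, S }.
Step 1 (2 new):
  { 5 }  = complement { 1, 2, 3, 4, 6 }
  { 6 }  = complement { 1, 2, 3, 4, 5 }
  |family| = 6
Step 2: 1 new —
  { 5, 6 }  = { 5 } ∪ { 6 }
  |family| = 7
Step 3. New:
  { 1, 2, 3, 4 }  = complement { 5, 6 }
  |family| = 8
Step 4 adds nothing — fixpoint reached.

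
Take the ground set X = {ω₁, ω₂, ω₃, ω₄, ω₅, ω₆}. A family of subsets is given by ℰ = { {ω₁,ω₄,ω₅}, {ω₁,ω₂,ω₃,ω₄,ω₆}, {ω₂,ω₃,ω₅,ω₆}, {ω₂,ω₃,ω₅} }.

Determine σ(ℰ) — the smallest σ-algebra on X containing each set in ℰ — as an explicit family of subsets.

Start: ℰ ∪ {∅, X} = { {}, {ω₁,ω₄,ω₅}, {ω₂,ω₃,ω₅}, {ω₂,ω₃,ω₅,ω₆}, {ω₁,ω₂,ω₃,ω₄,ω₆}, X }.
Step 1 adds 5:
  {ω₅}  = X∖{ω₁,ω₂,ω₃,ω₄,ω₆}
  {ω₁,ω₄}  = X∖{ω₂,ω₃,ω₅,ω₆}
  {ω₁,ω₄,ω₆}  = X∖{ω₂,ω₃,ω₅}
  {ω₂,ω₃,ω₆}  = X∖{ω₁,ω₄,ω₅}
  {ω₁,ω₂,ω₃,ω₄,ω₅}  = {ω₁,ω₄,ω₅} ∪ {ω₂,ω₃,ω₅}
Step 2. New:
  {ω₆}  = X∖{ω₁,ω₂,ω₃,ω₄,ω₅}
  {ω₁,ω₄,ω₅,ω₆}  = {ω₁,ω₄,ω₅} ∪ {ω₁,ω₄,ω₆}
Step 3 adds 2:
  {ω₂,ω₃}  = X∖{ω₁,ω₄,ω₅,ω₆}
  {ω₅,ω₆}  = {ω₅} ∪ {ω₆}
Step 4. New:
  {ω₁,ω₂,ω₃,ω₄}  = X∖{ω₅,ω₆}
Step 5: no new sets; the family is a σ-algebra.

σ(ℰ) = { {}, {ω₅}, {ω₆}, {ω₁,ω₄}, {ω₂,ω₃}, {ω₅,ω₆}, {ω₁,ω₄,ω₅}, {ω₁,ω₄,ω₆}, {ω₂,ω₃,ω₅}, {ω₂,ω₃,ω₆}, {ω₁,ω₂,ω₃,ω₄}, {ω₁,ω₄,ω₅,ω₆}, {ω₂,ω₃,ω₅,ω₆}, {ω₁,ω₂,ω₃,ω₄,ω₅}, {ω₁,ω₂,ω₃,ω₄,ω₆}, X }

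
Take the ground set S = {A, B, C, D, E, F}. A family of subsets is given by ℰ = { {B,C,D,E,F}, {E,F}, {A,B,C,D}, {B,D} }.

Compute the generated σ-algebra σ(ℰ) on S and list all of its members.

Take S₀ = ℰ ∪ {∅, S} = { {}, {B,D}, {E,F}, {A,B,C,D}, {B,C,D,E,F}, S }.
Pass 1: 3 new —
  {A}  = S∖{B,C,D,E,F}
  {A,C,E,F}  = S∖{B,D}
  {B,D,E,F}  = {E,F} ∪ {B,D}
  |family| = 9
Pass 2. New:
  {A,C}  = S∖{B,D,E,F}
  {A,B,D}  = {B,D} ∪ {A}
  {A,E,F}  = {E,F} ∪ {A}
  {A,B,D,E,F}  = {B,D,E,F} ∪ {A}
  |family| = 13
Pass 3. New:
  {C}  = S∖{A,B,D,E,F}
  {B,C,D}  = S∖{A,E,F}
  {C,E,F}  = S∖{A,B,D}
  |family| = 16
Pass 4: stable.

σ(ℰ) = { {}, {A}, {C}, {A,C}, {B,D}, {E,F}, {A,B,D}, {A,E,F}, {B,C,D}, {C,E,F}, {A,B,C,D}, {A,C,E,F}, {B,D,E,F}, {A,B,D,E,F}, {B,C,D,E,F}, S }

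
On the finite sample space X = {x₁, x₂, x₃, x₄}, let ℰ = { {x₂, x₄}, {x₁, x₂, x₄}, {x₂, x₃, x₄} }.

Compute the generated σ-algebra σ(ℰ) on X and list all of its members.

Seed the family with ℰ together with ∅ and X: { {}, {x₂, x₄}, {x₁, x₂, x₄}, {x₂, x₃, x₄}, X }.
Pass 1 adds 3:
  {x₁}  = ᶜ of {x₂, x₃, x₄}
  {x₃}  = ᶜ of {x₁, x₂, x₄}
  {x₁, x₃}  = ᶜ of {x₂, x₄}
  (now 8)
Pass 2: no new sets; the family is a σ-algebra.

Hence σ(ℰ) has 8 members: { {}, {x₁}, {x₃}, {x₁, x₃}, {x₂, x₄}, {x₁, x₂, x₄}, {x₂, x₃, x₄}, X }.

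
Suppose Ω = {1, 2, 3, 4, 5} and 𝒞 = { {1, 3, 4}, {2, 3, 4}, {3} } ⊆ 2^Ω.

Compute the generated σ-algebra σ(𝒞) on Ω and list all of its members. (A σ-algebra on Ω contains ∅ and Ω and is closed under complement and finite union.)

Begin from { {}, {3}, {1, 3, 4}, {2, 3, 4}, Ω } (that is, 𝒞 plus ∅ and Ω).
Pass 1: 4 new —
  {1, 5}  = {2, 3, 4}ᶜ
  {2, 5}  = {1, 3, 4}ᶜ
  {1, 2, 3, 4}  = {1, 3, 4} ∪ {2, 3, 4}
  {1, 2, 4, 5}  = {3}ᶜ
  — 9 sets.
Pass 2: 6 new —
  {5}  = {1, 2, 3, 4}ᶜ
  {1, 2, 5}  = {2, 5} ∪ {1, 5}
  {1, 3, 5}  = {3} ∪ {1, 5}
  {2, 3, 5}  = {2, 5} ∪ {3}
  {1, 3, 4, 5}  = {1, 3, 4} ∪ {1, 5}
  {2, 3, 4, 5}  = {2, 5} ∪ {2, 3, 4}
  — 15 sets.
Pass 3: +7 →
  {1}  = {2, 3, 4, 5}ᶜ
  {2}  = {1, 3, 4, 5}ᶜ
  {1, 4}  = {2, 3, 5}ᶜ
  {2, 4}  = {1, 3, 5}ᶜ
  {3, 4}  = {1, 2, 5}ᶜ
  {3, 5}  = {3} ∪ {5}
  {1, 2, 3, 5}  = {3} ∪ {1, 2, 5}
  — 22 sets.
Pass 4. New:
  {4}  = {1, 2, 3, 5}ᶜ
  {1, 2}  = {2} ∪ {1}
  {1, 3}  = {3} ∪ {1}
  {2, 3}  = {2} ∪ {3}
  {1, 2, 4}  = {3, 5}ᶜ
  {1, 4, 5}  = {1, 4} ∪ {1, 5}
  {2, 4, 5}  = {2, 5} ∪ {2, 4}
  {3, 4, 5}  = {3, 4} ∪ {3, 5}
  — 30 sets.
Pass 5: +2 →
  {4, 5}  = {5} ∪ {4}
  {1, 2, 3}  = {1, 2} ∪ {3}
  — 32 sets.
Pass 6: closed — nothing new.

Hence σ(𝒞) has 32 members: { {}, {1}, {2}, {3}, {4}, {5}, {1, 2}, {1, 3}, {1, 4}, {1, 5}, {2, 3}, {2, 4}, {2, 5}, {3, 4}, {3, 5}, {4, 5}, {1, 2, 3}, {1, 2, 4}, {1, 2, 5}, {1, 3, 4}, {1, 3, 5}, {1, 4, 5}, {2, 3, 4}, {2, 3, 5}, {2, 4, 5}, {3, 4, 5}, {1, 2, 3, 4}, {1, 2, 3, 5}, {1, 2, 4, 5}, {1, 3, 4, 5}, {2, 3, 4, 5}, Ω }.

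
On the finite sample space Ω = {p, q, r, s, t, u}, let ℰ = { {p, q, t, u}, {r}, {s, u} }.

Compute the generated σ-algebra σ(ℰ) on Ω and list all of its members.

Seed the family with ℰ together with ∅ and Ω: { {}, {r}, {s, u}, {p, q, t, u}, Ω }.
Pass 1 (5 new):
  {r, s}  = complement {p, q, t, u}
  {r, s, u}  = {r} ∪ {s, u}
  {p, q, r, t}  = complement {s, u}
  {p, q, r, t, u}  = {r} ∪ {p, q, t, u}
  {p, q, s, t, u}  = complement {r}
  [10 total]
Pass 2. New:
  {s}  = complement {p, q, r, t, u}
  {p, q, t}  = complement {r, s, u}
  {p, q, r, s, t}  = {r, s} ∪ {p, q, r, t}
  [13 total]
Pass 3: +2 →
  {u}  = complement {p, q, r, s, t}
  {p, q, s, t}  = {p, q, t} ∪ {s}
  [15 total]
Pass 4: +1 →
  {r, u}  = complement {p, q, s, t}
  [16 total]
Pass 5: no new sets; the family is a σ-algebra.

Therefore σ(ℰ) = { {}, {r}, {s}, {u}, {r, s}, {r, u}, {s, u}, {p, q, t}, {r, s, u}, {p, q, r, t}, {p, q, s, t}, {p, q, t, u}, {p, q, r, s, t}, {p, q, r, t, u}, {p, q, s, t, u}, Ω } (|σ(ℰ)| = 16).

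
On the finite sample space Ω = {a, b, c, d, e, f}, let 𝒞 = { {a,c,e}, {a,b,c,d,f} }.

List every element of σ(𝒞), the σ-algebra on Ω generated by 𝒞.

|σ(𝒞)| = 8.  σ(𝒞) = { {}, {e}, {a,c}, {a,c,e}, {b,d,f}, {b,d,e,f}, {a,b,c,d,f}, Ω }

Trace:
Initial family (4 sets): { {}, {a,c,e}, {a,b,c,d,f}, Ω }.
Step 1: 2 new —
  {e}  = ᶜ of {a,b,c,d,f}
  {b,d,f}  = ᶜ of {a,c,e}
  — 6 sets.
Step 2 (1 new):
  {b,d,e,f}  = {b,d,f} ∪ {e}
  — 7 sets.
Step 3. New:
  {a,c}  = ᶜ of {b,d,e,f}
  — 8 sets.
Step 4 adds nothing — fixpoint reached.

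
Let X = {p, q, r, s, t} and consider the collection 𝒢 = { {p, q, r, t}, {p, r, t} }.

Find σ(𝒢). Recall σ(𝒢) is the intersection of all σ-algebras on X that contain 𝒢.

Start: 𝒢 ∪ {∅, X} = { {}, {p, r, t}, {p, q, r, t}, X }.
Round 1 adds 2:
  {s}  = ᶜ of {p, q, r, t}
  {q, s}  = ᶜ of {p, r, t}
  |family| = 6
Round 2 adds 1:
  {p, r, s, t}  = {s} ∪ {p, r, t}
  |family| = 7
Round 3: 1 new —
  {q}  = ᶜ of {p, r, s, t}
  |family| = 8
Round 4: already closed under ᶜ and ∪.

|σ(𝒢)| = 8.  σ(𝒢) = { {}, {q}, {s}, {q, s}, {p, r, t}, {p, q, r, t}, {p, r, s, t}, X }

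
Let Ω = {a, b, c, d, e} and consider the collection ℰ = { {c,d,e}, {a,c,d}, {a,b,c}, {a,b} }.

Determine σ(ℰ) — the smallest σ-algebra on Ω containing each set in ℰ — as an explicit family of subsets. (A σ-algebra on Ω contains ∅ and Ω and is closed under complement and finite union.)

Start: ℰ ∪ {∅, Ω} = { {}, {a,b}, {a,b,c}, {a,c,d}, {c,d,e}, Ω }.
Step 1. New:
  {b,e}  = ᶜ of {a,c,d}
  {d,e}  = ᶜ of {a,b,c}
  {a,b,c,d}  = {a,c,d} ∪ {a,b,c}
  {a,c,d,e}  = {c,d,e} ∪ {a,c,d}
  [10 total]
Step 2 (7 new):
  {b}  = ᶜ of {a,c,d,e}
  {e}  = ᶜ of {a,b,c,d}
  {a,b,e}  = {b,e} ∪ {a,b}
  {b,d,e}  = {b,e} ∪ {d,e}
  {a,b,c,e}  = {b,e} ∪ {a,b,c}
  {a,b,d,e}  = {a,b} ∪ {d,e}
  {b,c,d,e}  = {b,e} ∪ {c,d,e}
  [17 total]
Step 3 (5 new):
  {a}  = ᶜ of {b,c,d,e}
  {c}  = ᶜ of {a,b,d,e}
  {d}  = ᶜ of {a,b,c,e}
  {a,c}  = ᶜ of {b,d,e}
  {c,d}  = ᶜ of {a,b,e}
  [22 total]
Step 4: +10 →
  {a,d}  = {d} ∪ {a}
  {a,e}  = {e} ∪ {a}
  {b,c}  = {b} ∪ {c}
  {b,d}  = {b} ∪ {d}
  {c,e}  = {e} ∪ {c}
  {a,b,d}  = {a,b} ∪ {d}
  {a,c,e}  = {e} ∪ {a,c}
  {a,d,e}  = {d,e} ∪ {a}
  {b,c,d}  = {c,d} ∪ {b}
  {b,c,e}  = {b,e} ∪ {c}
  [32 total]
Step 5 adds nothing — fixpoint reached.

Therefore σ(ℰ) = { {}, {a}, {b}, {c}, {d}, {e}, {a,b}, {a,c}, {a,d}, {a,e}, {b,c}, {b,d}, {b,e}, {c,d}, {c,e}, {d,e}, {a,b,c}, {a,b,d}, {a,b,e}, {a,c,d}, {a,c,e}, {a,d,e}, {b,c,d}, {b,c,e}, {b,d,e}, {c,d,e}, {a,b,c,d}, {a,b,c,e}, {a,b,d,e}, {a,c,d,e}, {b,c,d,e}, Ω } (|σ(ℰ)| = 32).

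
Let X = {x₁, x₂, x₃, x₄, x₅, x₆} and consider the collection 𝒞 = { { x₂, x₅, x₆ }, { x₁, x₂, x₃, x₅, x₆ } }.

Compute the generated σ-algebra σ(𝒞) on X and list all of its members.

σ(𝒞) = { {}, { x₄ }, { x₁, x₃ }, { x₁, x₃, x₄ }, { x₂, x₅, x₆ }, { x₂, x₄, x₅, x₆ }, { x₁, x₂, x₃, x₅, x₆ }, X }

Derivation:
Take S₀ = 𝒞 ∪ {∅, X} = { {}, { x₂, x₅, x₆ }, { x₁, x₂, x₃, x₅, x₆ }, X }.
Iteration 1 (2 new):
  { x₄ }  = ᶜ of { x₁, x₂, x₃, x₅, x₆ }
  { x₁, x₃, x₄ }  = ᶜ of { x₂, x₅, x₆ }
Iteration 2 adds 1:
  { x₂, x₄, x₅, x₆ }  = { x₄ } ∪ { x₂, x₅, x₆ }
Iteration 3 (1 new):
  { x₁, x₃ }  = ᶜ of { x₂, x₄, x₅, x₆ }
Iteration 4: closed — nothing new.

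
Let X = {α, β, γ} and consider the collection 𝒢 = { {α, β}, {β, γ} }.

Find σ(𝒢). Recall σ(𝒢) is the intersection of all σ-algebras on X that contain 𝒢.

Take S₀ = 𝒢 ∪ {∅, X} = { {}, {α, β}, {β, γ}, X }.
Round 1 adds 2:
  {α}  = X∖{β, γ}
  {γ}  = X∖{α, β}
Round 2 (1 new):
  {α, γ}  = {γ} ∪ {α}
Round 3. New:
  {β}  = X∖{α, γ}
After Round 4 the family is unchanged; done.

σ(𝒢) = { {}, {α}, {β}, {γ}, {α, β}, {α, γ}, {β, γ}, X }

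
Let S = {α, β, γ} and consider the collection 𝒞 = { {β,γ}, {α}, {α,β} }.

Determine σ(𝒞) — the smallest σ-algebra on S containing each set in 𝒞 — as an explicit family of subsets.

σ(𝒞) = { {}, {α}, {β}, {γ}, {α,β}, {α,γ}, {β,γ}, S }

Check:
Initial family (5 sets): { {}, {α}, {α,β}, {β,γ}, S }.
Pass 1 adds 1:
  {γ}  = complement {α,β}
  |family| = 6
Pass 2 adds 1:
  {α,γ}  = {γ} ∪ {α}
  |family| = 7
Pass 3. New:
  {β}  = complement {α,γ}
  |family| = 8
After Pass 4 the family is unchanged; done.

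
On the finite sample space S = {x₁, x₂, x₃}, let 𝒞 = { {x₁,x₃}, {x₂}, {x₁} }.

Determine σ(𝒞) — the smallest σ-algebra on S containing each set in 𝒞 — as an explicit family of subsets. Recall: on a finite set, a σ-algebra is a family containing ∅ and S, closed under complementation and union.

σ(𝒞) (8 sets): { ∅, {x₁}, {x₂}, {x₃}, {x₁,x₂}, {x₁,x₃}, {x₂,x₃}, S }

Trace:
Start: 𝒞 ∪ {∅, S} = { ∅, {x₁}, {x₂}, {x₁,x₃}, S }.
Step 1 (2 new):
  {x₁,x₂}  = {x₂} ∪ {x₁}
  {x₂,x₃}  = ᶜ of {x₁}
  |family| = 7
Step 2: +1 →
  {x₃}  = ᶜ of {x₁,x₂}
  |family| = 8
Step 3: no new sets; the family is a σ-algebra.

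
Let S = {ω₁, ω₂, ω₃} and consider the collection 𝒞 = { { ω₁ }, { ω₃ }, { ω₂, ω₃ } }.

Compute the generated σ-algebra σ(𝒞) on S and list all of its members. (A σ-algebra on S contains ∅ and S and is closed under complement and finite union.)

Answer: σ(𝒞) = { ∅, { ω₁ }, { ω₂ }, { ω₃ }, { ω₁, ω₂ }, { ω₁, ω₃ }, { ω₂, ω₃ }, S }

Trace:
Take S₀ = 𝒞 ∪ {∅, S} = { ∅, { ω₁ }, { ω₃ }, { ω₂, ω₃ }, S }.
Iteration 1. New:
  { ω₁, ω₂ }  = complement { ω₃ }
  { ω₁, ω₃ }  = { ω₃ } ∪ { ω₁ }
  [7 total]
Iteration 2 (1 new):
  { ω₂ }  = complement { ω₁, ω₃ }
  [8 total]
Iteration 3: already closed under ᶜ and ∪.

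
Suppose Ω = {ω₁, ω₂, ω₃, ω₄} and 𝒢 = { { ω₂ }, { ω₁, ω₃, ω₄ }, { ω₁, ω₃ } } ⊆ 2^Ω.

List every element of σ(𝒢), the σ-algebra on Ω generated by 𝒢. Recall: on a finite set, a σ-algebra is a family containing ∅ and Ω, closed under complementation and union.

|σ(𝒢)| = 8.  σ(𝒢) = { {}, { ω₂ }, { ω₄ }, { ω₁, ω₃ }, { ω₂, ω₄ }, { ω₁, ω₂, ω₃ }, { ω₁, ω₃, ω₄ }, Ω }

Check:
Seed the family with 𝒢 together with ∅ and Ω: { {}, { ω₂ }, { ω₁, ω₃ }, { ω₁, ω₃, ω₄ }, Ω }.
Round 1 (2 new):
  { ω₂, ω₄ }  = Ω∖{ ω₁, ω₃ }
  { ω₁, ω₂, ω₃ }  = { ω₁, ω₃ } ∪ { ω₂ }
  — 7 sets.
Round 2 (1 new):
  { ω₄ }  = Ω∖{ ω₁, ω₂, ω₃ }
  — 8 sets.
Round 3: closed — nothing new.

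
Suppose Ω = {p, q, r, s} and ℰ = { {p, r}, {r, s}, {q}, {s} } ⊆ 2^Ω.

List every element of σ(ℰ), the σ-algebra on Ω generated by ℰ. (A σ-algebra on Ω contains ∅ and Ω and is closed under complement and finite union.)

Initial family (6 sets): { {}, {q}, {s}, {p, r}, {r, s}, Ω }.
Iteration 1: 5 new —
  {p, q}  = {r, s}ᶜ
  {q, s}  = {p, r}ᶜ
  {p, q, r}  = {s}ᶜ
  {p, r, s}  = {q}ᶜ
  {q, r, s}  = {r, s} ∪ {q}
  [11 total]
Iteration 2 (2 new):
  {p}  = {q, r, s}ᶜ
  {p, q, s}  = {p, q} ∪ {s}
  [13 total]
Iteration 3. New:
  {r}  = {p, q, s}ᶜ
  {p, s}  = {s} ∪ {p}
  [15 total]
Iteration 4: 1 new —
  {q, r}  = {p, s}ᶜ
  [16 total]
Iteration 5 adds nothing — fixpoint reached.

Hence σ(ℰ) has 16 members: { {}, {p}, {q}, {r}, {s}, {p, q}, {p, r}, {p, s}, {q, r}, {q, s}, {r, s}, {p, q, r}, {p, q, s}, {p, r, s}, {q, r, s}, Ω }.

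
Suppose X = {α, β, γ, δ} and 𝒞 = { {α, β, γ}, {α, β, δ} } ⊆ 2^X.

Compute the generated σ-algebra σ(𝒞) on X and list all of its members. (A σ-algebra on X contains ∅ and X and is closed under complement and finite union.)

σ(𝒞) (8 sets): { {}, {γ}, {δ}, {α, β}, {γ, δ}, {α, β, γ}, {α, β, δ}, X }

Working:
Seed the family with 𝒞 together with ∅ and X: { {}, {α, β, γ}, {α, β, δ}, X }.
Step 1: +2 →
  {γ}  = complement {α, β, δ}
  {δ}  = complement {α, β, γ}
  |family| = 6
Step 2. New:
  {γ, δ}  = {γ} ∪ {δ}
  |family| = 7
Step 3 (1 new):
  {α, β}  = complement {γ, δ}
  |family| = 8
Step 4: no new sets; the family is a σ-algebra.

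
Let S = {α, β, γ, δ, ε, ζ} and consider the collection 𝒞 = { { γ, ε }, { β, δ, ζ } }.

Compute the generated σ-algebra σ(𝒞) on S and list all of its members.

Initial family (4 sets): { ∅, { γ, ε }, { β, δ, ζ }, S }.
Step 1: 3 new —
  { α, γ, ε }  = S∖{ β, δ, ζ }
  { α, β, δ, ζ }  = S∖{ γ, ε }
  { β, γ, δ, ε, ζ }  = { γ, ε } ∪ { β, δ, ζ }
Step 2: 1 new —
  { α }  = S∖{ β, γ, δ, ε, ζ }
Step 3: stable.

Hence σ(𝒞) has 8 members: { ∅, { α }, { γ, ε }, { α, γ, ε }, { β, δ, ζ }, { α, β, δ, ζ }, { β, γ, δ, ε, ζ }, S }.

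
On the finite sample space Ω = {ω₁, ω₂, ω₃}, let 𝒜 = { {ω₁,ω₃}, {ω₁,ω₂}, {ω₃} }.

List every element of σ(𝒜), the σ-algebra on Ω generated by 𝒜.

Initial family (5 sets): { {}, {ω₃}, {ω₁,ω₂}, {ω₁,ω₃}, Ω }.
Pass 1 adds 1:
  {ω₂}  = Ω∖{ω₁,ω₃}
  [6 total]
Pass 2: +1 →
  {ω₂,ω₃}  = {ω₃} ∪ {ω₂}
  [7 total]
Pass 3 (1 new):
  {ω₁}  = Ω∖{ω₂,ω₃}
  [8 total]
Pass 4: no new sets; the family is a σ-algebra.

Therefore σ(𝒜) = { {}, {ω₁}, {ω₂}, {ω₃}, {ω₁,ω₂}, {ω₁,ω₃}, {ω₂,ω₃}, Ω } (|σ(𝒜)| = 8).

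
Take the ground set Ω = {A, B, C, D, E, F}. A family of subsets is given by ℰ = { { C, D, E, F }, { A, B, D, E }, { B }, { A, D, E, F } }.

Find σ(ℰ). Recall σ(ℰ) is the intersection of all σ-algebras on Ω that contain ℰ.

Seed the family with ℰ together with ∅ and Ω: { {  }, { B }, { A, B, D, E }, { A, D, E, F }, { C, D, E, F }, Ω }.
Round 1: +6 →
  { A, B }  = Ω∖{ C, D, E, F }
  { B, C }  = Ω∖{ A, D, E, F }
  { C, F }  = Ω∖{ A, B, D, E }
  { A, B, D, E, F }  = { A, D, E, F } ∪ { B }
  { A, C, D, E, F }  = Ω∖{ B }
  { B, C, D, E, F }  = { C, D, E, F } ∪ { B }
  — 12 sets.
Round 2 (6 new):
  { A }  = Ω∖{ B, C, D, E, F }
  { C }  = Ω∖{ A, B, D, E, F }
  { A, B, C }  = { A, B } ∪ { B, C }
  { B, C, F }  = { B } ∪ { C, F }
  { A, B, C, F }  = { A, B } ∪ { C, F }
  { A, B, C, D, E }  = { A, B, D, E } ∪ { B, C }
  — 18 sets.
Round 3 adds 6:
  { F }  = Ω∖{ A, B, C, D, E }
  { A, C }  = { C } ∪ { A }
  { D, E }  = Ω∖{ A, B, C, F }
  { A, C, F }  = { C, F } ∪ { A }
  { A, D, E }  = Ω∖{ B, C, F }
  { D, E, F }  = Ω∖{ A, B, C }
  — 24 sets.
Round 4 adds 8:
  { A, F }  = { F } ∪ { A }
  { B, F }  = { B } ∪ { F }
  { A, B, F }  = { A, B } ∪ { F }
  { B, D, E }  = Ω∖{ A, C, F }
  { C, D, E }  = { D, E } ∪ { C }
  { A, C, D, E }  = { A, D, E } ∪ { C }
  { B, C, D, E }  = { D, E } ∪ { B, C }
  { B, D, E, F }  = Ω∖{ A, C }
  — 32 sets.
After Round 5 the family is unchanged; done.

Therefore σ(ℰ) = { {  }, { A }, { B }, { C }, { F }, { A, B }, { A, C }, { A, F }, { B, C }, { B, F }, { C, F }, { D, E }, { A, B, C }, { A, B, F }, { A, C, F }, { A, D, E }, { B, C, F }, { B, D, E }, { C, D, E }, { D, E, F }, { A, B, C, F }, { A, B, D, E }, { A, C, D, E }, { A, D, E, F }, { B, C, D, E }, { B, D, E, F }, { C, D, E, F }, { A, B, C, D, E }, { A, B, D, E, F }, { A, C, D, E, F }, { B, C, D, E, F }, Ω } (|σ(ℰ)| = 32).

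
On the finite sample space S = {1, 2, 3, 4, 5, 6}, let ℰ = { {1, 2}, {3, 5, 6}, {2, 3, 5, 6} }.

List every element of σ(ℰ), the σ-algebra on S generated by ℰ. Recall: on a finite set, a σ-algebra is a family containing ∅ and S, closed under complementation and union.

Start: ℰ ∪ {∅, S} = { {}, {1, 2}, {3, 5, 6}, {2, 3, 5, 6}, S }.
Step 1 (4 new):
  {1, 4}  = ᶜ of {2, 3, 5, 6}
  {1, 2, 4}  = ᶜ of {3, 5, 6}
  {3, 4, 5, 6}  = ᶜ of {1, 2}
  {1, 2, 3, 5, 6}  = {1, 2} ∪ {3, 5, 6}
  |family| = 9
Step 2: +3 →
  {4}  = ᶜ of {1, 2, 3, 5, 6}
  {1, 3, 4, 5, 6}  = {3, 4, 5, 6} ∪ {1, 4}
  {2, 3, 4, 5, 6}  = {3, 4, 5, 6} ∪ {2, 3, 5, 6}
  |family| = 12
Step 3: +2 →
  {1}  = ᶜ of {2, 3, 4, 5, 6}
  {2}  = ᶜ of {1, 3, 4, 5, 6}
  |family| = 14
Step 4: 2 new —
  {2, 4}  = {4} ∪ {2}
  {1, 3, 5, 6}  = {1} ∪ {3, 5, 6}
  |family| = 16
Step 5 adds nothing — fixpoint reached.

Hence σ(ℰ) has 16 members: { {}, {1}, {2}, {4}, {1, 2}, {1, 4}, {2, 4}, {1, 2, 4}, {3, 5, 6}, {1, 3, 5, 6}, {2, 3, 5, 6}, {3, 4, 5, 6}, {1, 2, 3, 5, 6}, {1, 3, 4, 5, 6}, {2, 3, 4, 5, 6}, S }.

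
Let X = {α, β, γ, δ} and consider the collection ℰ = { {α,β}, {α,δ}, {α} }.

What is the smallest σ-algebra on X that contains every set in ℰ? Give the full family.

σ(ℰ) = { {}, {α}, {β}, {γ}, {δ}, {α,β}, {α,γ}, {α,δ}, {β,γ}, {β,δ}, {γ,δ}, {α,β,γ}, {α,β,δ}, {α,γ,δ}, {β,γ,δ}, X }

Derivation:
Initial family (5 sets): { {}, {α}, {α,β}, {α,δ}, X }.
Pass 1: 4 new —
  {β,γ}  = ᶜ of {α,δ}
  {γ,δ}  = ᶜ of {α,β}
  {α,β,δ}  = {α,δ} ∪ {α,β}
  {β,γ,δ}  = ᶜ of {α}
  — 9 sets.
Pass 2: +3 →
  {γ}  = ᶜ of {α,β,δ}
  {α,β,γ}  = {α,β} ∪ {β,γ}
  {α,γ,δ}  = {γ,δ} ∪ {α,δ}
  — 12 sets.
Pass 3. New:
  {β}  = ᶜ of {α,γ,δ}
  {δ}  = ᶜ of {α,β,γ}
  {α,γ}  = {γ} ∪ {α}
  — 15 sets.
Pass 4 adds 1:
  {β,δ}  = ᶜ of {α,γ}
  — 16 sets.
After Pass 5 the family is unchanged; done.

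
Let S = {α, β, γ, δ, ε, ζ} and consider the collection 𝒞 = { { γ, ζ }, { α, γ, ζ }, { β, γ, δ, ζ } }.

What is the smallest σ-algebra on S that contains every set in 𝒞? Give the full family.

σ(𝒞) (16 sets): { {}, { α }, { ε }, { α, ε }, { β, δ }, { γ, ζ }, { α, β, δ }, { α, γ, ζ }, { β, δ, ε }, { γ, ε, ζ }, { α, β, δ, ε }, { α, γ, ε, ζ }, { β, γ, δ, ζ }, { α, β, γ, δ, ζ }, { β, γ, δ, ε, ζ }, S }

Trace:
Seed the family with 𝒞 together with ∅ and S: { {}, { γ, ζ }, { α, γ, ζ }, { β, γ, δ, ζ }, S }.
Iteration 1: 4 new —
  { α, ε }  = S∖{ β, γ, δ, ζ }
  { β, δ, ε }  = S∖{ α, γ, ζ }
  { α, β, δ, ε }  = S∖{ γ, ζ }
  { α, β, γ, δ, ζ }  = { β, γ, δ, ζ } ∪ { α, γ, ζ }
Iteration 2. New:
  { ε }  = S∖{ α, β, γ, δ, ζ }
  { α, γ, ε, ζ }  = { α, γ, ζ } ∪ { α, ε }
  { β, γ, δ, ε, ζ }  = { β, γ, δ, ζ } ∪ { β, δ, ε }
Iteration 3: 3 new —
  { α }  = S∖{ β, γ, δ, ε, ζ }
  { β, δ }  = S∖{ α, γ, ε, ζ }
  { γ, ε, ζ }  = { γ, ζ } ∪ { ε }
Iteration 4 (1 new):
  { α, β, δ }  = S∖{ γ, ε, ζ }
After Iteration 5 the family is unchanged; done.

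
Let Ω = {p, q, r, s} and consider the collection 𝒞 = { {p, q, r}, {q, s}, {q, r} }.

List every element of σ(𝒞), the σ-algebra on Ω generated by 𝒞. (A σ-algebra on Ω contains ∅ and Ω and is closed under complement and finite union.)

Begin from { {}, {q, r}, {q, s}, {p, q, r}, Ω } (that is, 𝒞 plus ∅ and Ω).
Pass 1 (4 new):
  {s}  = ᶜ of {p, q, r}
  {p, r}  = ᶜ of {q, s}
  {p, s}  = ᶜ of {q, r}
  {q, r, s}  = {q, r} ∪ {q, s}
  [9 total]
Pass 2 adds 3:
  {p}  = ᶜ of {q, r, s}
  {p, q, s}  = {p, s} ∪ {q, s}
  {p, r, s}  = {p, s} ∪ {p, r}
  [12 total]
Pass 3 adds 2:
  {q}  = ᶜ of {p, r, s}
  {r}  = ᶜ of {p, q, s}
  [14 total]
Pass 4 (2 new):
  {p, q}  = {q} ∪ {p}
  {r, s}  = {r} ∪ {s}
  [16 total]
Pass 5: closed — nothing new.

σ(𝒞) = { {}, {p}, {q}, {r}, {s}, {p, q}, {p, r}, {p, s}, {q, r}, {q, s}, {r, s}, {p, q, r}, {p, q, s}, {p, r, s}, {q, r, s}, Ω }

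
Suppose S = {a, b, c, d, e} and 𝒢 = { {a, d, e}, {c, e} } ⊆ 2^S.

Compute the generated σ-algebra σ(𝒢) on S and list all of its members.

Seed the family with 𝒢 together with ∅ and S: { {}, {c, e}, {a, d, e}, S }.
Pass 1: +3 →
  {b, c}  = S∖{a, d, e}
  {a, b, d}  = S∖{c, e}
  {a, c, d, e}  = {c, e} ∪ {a, d, e}
Pass 2: 4 new —
  {b}  = S∖{a, c, d, e}
  {b, c, e}  = {b, c} ∪ {c, e}
  {a, b, c, d}  = {b, c} ∪ {a, b, d}
  {a, b, d, e}  = {a, d, e} ∪ {a, b, d}
Pass 3. New:
  {c}  = S∖{a, b, d, e}
  {e}  = S∖{a, b, c, d}
  {a, d}  = S∖{b, c, e}
Pass 4: 2 new —
  {b, e}  = {b} ∪ {e}
  {a, c, d}  = {c} ∪ {a, d}
Pass 5: stable.

|σ(𝒢)| = 16.  σ(𝒢) = { {}, {b}, {c}, {e}, {a, d}, {b, c}, {b, e}, {c, e}, {a, b, d}, {a, c, d}, {a, d, e}, {b, c, e}, {a, b, c, d}, {a, b, d, e}, {a, c, d, e}, S }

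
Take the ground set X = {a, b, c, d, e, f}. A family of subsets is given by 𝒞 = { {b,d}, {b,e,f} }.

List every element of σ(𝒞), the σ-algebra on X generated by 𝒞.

|σ(𝒞)| = 16.  σ(𝒞) = { {}, {b}, {d}, {a,c}, {b,d}, {e,f}, {a,b,c}, {a,c,d}, {b,e,f}, {d,e,f}, {a,b,c,d}, {a,c,e,f}, {b,d,e,f}, {a,b,c,e,f}, {a,c,d,e,f}, X }

Trace:
Start: 𝒞 ∪ {∅, X} = { {}, {b,d}, {b,e,f}, X }.
Iteration 1: 3 new —
  {a,c,d}  = {b,e,f}ᶜ
  {a,c,e,f}  = {b,d}ᶜ
  {b,d,e,f}  = {b,e,f} ∪ {b,d}
  — 7 sets.
Iteration 2. New:
  {a,c}  = {b,d,e,f}ᶜ
  {a,b,c,d}  = {a,c,d} ∪ {b,d}
  {a,b,c,e,f}  = {a,c,e,f} ∪ {b,e,f}
  {a,c,d,e,f}  = {a,c,e,f} ∪ {a,c,d}
  — 11 sets.
Iteration 3: +3 →
  {b}  = {a,c,d,e,f}ᶜ
  {d}  = {a,b,c,e,f}ᶜ
  {e,f}  = {a,b,c,d}ᶜ
  — 14 sets.
Iteration 4 (2 new):
  {a,b,c}  = {a,c} ∪ {b}
  {d,e,f}  = {e,f} ∪ {d}
  — 16 sets.
Iteration 5: no new sets; the family is a σ-algebra.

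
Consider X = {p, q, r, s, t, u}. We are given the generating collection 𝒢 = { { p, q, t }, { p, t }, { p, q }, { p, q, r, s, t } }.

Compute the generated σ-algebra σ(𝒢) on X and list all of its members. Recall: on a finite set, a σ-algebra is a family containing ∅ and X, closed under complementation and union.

Begin from { {  }, { p, q }, { p, t }, { p, q, t }, { p, q, r, s, t }, X } (that is, 𝒢 plus ∅ and X).
Pass 1: 4 new —
  { u }  = { p, q, r, s, t }ᶜ
  { r, s, u }  = { p, q, t }ᶜ
  { q, r, s, u }  = { p, t }ᶜ
  { r, s, t, u }  = { p, q }ᶜ
  [10 total]
Pass 2. New:
  { p, q, u }  = { p, q } ∪ { u }
  { p, t, u }  = { u } ∪ { p, t }
  { p, q, t, u }  = { u } ∪ { p, q, t }
  { p, q, r, s, u }  = { p, q } ∪ { q, r, s, u }
  { p, r, s, t, u }  = { r, s, t, u } ∪ { p, t }
  { q, r, s, t, u }  = { r, s, t, u } ∪ { q, r, s, u }
  [16 total]
Pass 3 adds 6:
  { p }  = { q, r, s, t, u }ᶜ
  { q }  = { p, r, s, t, u }ᶜ
  { t }  = { p, q, r, s, u }ᶜ
  { r, s }  = { p, q, t, u }ᶜ
  { q, r, s }  = { p, t, u }ᶜ
  { r, s, t }  = { p, q, u }ᶜ
  [22 total]
Pass 4 adds 9:
  { p, u }  = { u } ∪ { p }
  { q, t }  = { q } ∪ { t }
  { q, u }  = { q } ∪ { u }
  { t, u }  = { u } ∪ { t }
  { p, r, s }  = { r, s } ∪ { p }
  { p, q, r, s }  = { r, s } ∪ { p, q }
  { p, r, s, t }  = { r, s, t } ∪ { p, t }
  { p, r, s, u }  = { r, s, u } ∪ { p }
  { q, r, s, t }  = { r, s, t } ∪ { q, r, s }
  [31 total]
Pass 5: +1 →
  { q, t, u }  = { p, r, s }ᶜ
  [32 total]
Pass 6 adds nothing — fixpoint reached.

Hence σ(𝒢) has 32 members: { {  }, { p }, { q }, { t }, { u }, { p, q }, { p, t }, { p, u }, { q, t }, { q, u }, { r, s }, { t, u }, { p, q, t }, { p, q, u }, { p, r, s }, { p, t, u }, { q, r, s }, { q, t, u }, { r, s, t }, { r, s, u }, { p, q, r, s }, { p, q, t, u }, { p, r, s, t }, { p, r, s, u }, { q, r, s, t }, { q, r, s, u }, { r, s, t, u }, { p, q, r, s, t }, { p, q, r, s, u }, { p, r, s, t, u }, { q, r, s, t, u }, X }.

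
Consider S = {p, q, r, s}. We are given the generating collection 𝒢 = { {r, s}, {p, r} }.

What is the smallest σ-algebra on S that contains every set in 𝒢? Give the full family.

Begin from { {}, {p, r}, {r, s}, S } (that is, 𝒢 plus ∅ and S).
Round 1: +3 →
  {p, q}  = {r, s}ᶜ
  {q, s}  = {p, r}ᶜ
  {p, r, s}  = {p, r} ∪ {r, s}
  [7 total]
Round 2: 4 new —
  {q}  = {p, r, s}ᶜ
  {p, q, r}  = {p, q} ∪ {p, r}
  {p, q, s}  = {p, q} ∪ {q, s}
  {q, r, s}  = {r, s} ∪ {q, s}
  [11 total]
Round 3: 3 new —
  {p}  = {q, r, s}ᶜ
  {r}  = {p, q, s}ᶜ
  {s}  = {p, q, r}ᶜ
  [14 total]
Round 4 adds 2:
  {p, s}  = {s} ∪ {p}
  {q, r}  = {r} ∪ {q}
  [16 total]
Round 5: already closed under ᶜ and ∪.

Therefore σ(𝒢) = { {}, {p}, {q}, {r}, {s}, {p, q}, {p, r}, {p, s}, {q, r}, {q, s}, {r, s}, {p, q, r}, {p, q, s}, {p, r, s}, {q, r, s}, S } (|σ(𝒢)| = 16).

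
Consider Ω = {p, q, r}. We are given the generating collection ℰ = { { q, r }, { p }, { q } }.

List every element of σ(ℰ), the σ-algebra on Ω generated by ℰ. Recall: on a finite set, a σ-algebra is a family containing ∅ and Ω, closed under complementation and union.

σ(ℰ) (8 sets): { {  }, { p }, { q }, { r }, { p, q }, { p, r }, { q, r }, Ω }

Check:
Take S₀ = ℰ ∪ {∅, Ω} = { {  }, { p }, { q }, { q, r }, Ω }.
Round 1: +2 →
  { p, q }  = { q } ∪ { p }
  { p, r }  = Ω∖{ q }
Round 2. New:
  { r }  = Ω∖{ p, q }
Round 3: closed — nothing new.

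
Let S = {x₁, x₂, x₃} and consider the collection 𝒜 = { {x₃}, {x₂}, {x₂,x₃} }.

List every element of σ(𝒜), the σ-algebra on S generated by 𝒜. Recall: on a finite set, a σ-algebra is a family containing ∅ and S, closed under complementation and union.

Begin from { {}, {x₂}, {x₃}, {x₂,x₃}, S } (that is, 𝒜 plus ∅ and S).
Step 1: +3 →
  {x₁}  = ᶜ of {x₂,x₃}
  {x₁,x₂}  = ᶜ of {x₃}
  {x₁,x₃}  = ᶜ of {x₂}
Step 2: stable.

Therefore σ(𝒜) = { {}, {x₁}, {x₂}, {x₃}, {x₁,x₂}, {x₁,x₃}, {x₂,x₃}, S } (|σ(𝒜)| = 8).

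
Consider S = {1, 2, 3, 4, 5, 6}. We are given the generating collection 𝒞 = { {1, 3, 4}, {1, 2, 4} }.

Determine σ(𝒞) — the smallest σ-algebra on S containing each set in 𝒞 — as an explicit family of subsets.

Initial family (4 sets): { ∅, {1, 2, 4}, {1, 3, 4}, S }.
Pass 1 (3 new):
  {2, 5, 6}  = complement {1, 3, 4}
  {3, 5, 6}  = complement {1, 2, 4}
  {1, 2, 3, 4}  = {1, 2, 4} ∪ {1, 3, 4}
  |family| = 7
Pass 2 (4 new):
  {5, 6}  = complement {1, 2, 3, 4}
  {2, 3, 5, 6}  = {3, 5, 6} ∪ {2, 5, 6}
  {1, 2, 4, 5, 6}  = {2, 5, 6} ∪ {1, 2, 4}
  {1, 3, 4, 5, 6}  = {1, 3, 4} ∪ {3, 5, 6}
  |family| = 11
Pass 3. New:
  {2}  = complement {1, 3, 4, 5, 6}
  {3}  = complement {1, 2, 4, 5, 6}
  {1, 4}  = complement {2, 3, 5, 6}
  |family| = 14
Pass 4. New:
  {2, 3}  = {3} ∪ {2}
  {1, 4, 5, 6}  = {1, 4} ∪ {5, 6}
  |family| = 16
Pass 5: no new sets; the family is a σ-algebra.

Therefore σ(𝒞) = { ∅, {2}, {3}, {1, 4}, {2, 3}, {5, 6}, {1, 2, 4}, {1, 3, 4}, {2, 5, 6}, {3, 5, 6}, {1, 2, 3, 4}, {1, 4, 5, 6}, {2, 3, 5, 6}, {1, 2, 4, 5, 6}, {1, 3, 4, 5, 6}, S } (|σ(𝒞)| = 16).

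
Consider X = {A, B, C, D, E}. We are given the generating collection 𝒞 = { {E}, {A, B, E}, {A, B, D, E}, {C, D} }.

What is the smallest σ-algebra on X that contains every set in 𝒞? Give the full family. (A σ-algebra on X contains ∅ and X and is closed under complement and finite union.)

Take S₀ = 𝒞 ∪ {∅, X} = { ∅, {E}, {C, D}, {A, B, E}, {A, B, D, E}, X }.
Pass 1 adds 3:
  {C}  = ᶜ of {A, B, D, E}
  {C, D, E}  = {C, D} ∪ {E}
  {A, B, C, D}  = ᶜ of {E}
  (now 9)
Pass 2. New:
  {A, B}  = ᶜ of {C, D, E}
  {C, E}  = {E} ∪ {C}
  {A, B, C, E}  = {C} ∪ {A, B, E}
  (now 12)
Pass 3: +3 →
  {D}  = ᶜ of {A, B, C, E}
  {A, B, C}  = {C} ∪ {A, B}
  {A, B, D}  = ᶜ of {C, E}
  (now 15)
Pass 4 adds 1:
  {D, E}  = ᶜ of {A, B, C}
  (now 16)
Pass 5: already closed under ᶜ and ∪.

|σ(𝒞)| = 16.  σ(𝒞) = { ∅, {C}, {D}, {E}, {A, B}, {C, D}, {C, E}, {D, E}, {A, B, C}, {A, B, D}, {A, B, E}, {C, D, E}, {A, B, C, D}, {A, B, C, E}, {A, B, D, E}, X }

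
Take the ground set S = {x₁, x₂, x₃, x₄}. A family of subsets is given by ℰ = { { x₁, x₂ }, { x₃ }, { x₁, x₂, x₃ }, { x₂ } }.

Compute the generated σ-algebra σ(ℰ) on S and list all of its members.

Take S₀ = ℰ ∪ {∅, S} = { {}, { x₂ }, { x₃ }, { x₁, x₂ }, { x₁, x₂, x₃ }, S }.
Round 1 adds 5:
  { x₄ }  = S∖{ x₁, x₂, x₃ }
  { x₂, x₃ }  = { x₃ } ∪ { x₂ }
  { x₃, x₄ }  = S∖{ x₁, x₂ }
  { x₁, x₂, x₄ }  = S∖{ x₃ }
  { x₁, x₃, x₄ }  = S∖{ x₂ }
  (now 11)
Round 2. New:
  { x₁, x₄ }  = S∖{ x₂, x₃ }
  { x₂, x₄ }  = { x₂ } ∪ { x₄ }
  { x₂, x₃, x₄ }  = { x₃, x₄ } ∪ { x₂ }
  (now 14)
Round 3. New:
  { x₁ }  = S∖{ x₂, x₃, x₄ }
  { x₁, x₃ }  = S∖{ x₂, x₄ }
  (now 16)
Round 4 adds nothing — fixpoint reached.

Hence σ(ℰ) has 16 members: { {}, { x₁ }, { x₂ }, { x₃ }, { x₄ }, { x₁, x₂ }, { x₁, x₃ }, { x₁, x₄ }, { x₂, x₃ }, { x₂, x₄ }, { x₃, x₄ }, { x₁, x₂, x₃ }, { x₁, x₂, x₄ }, { x₁, x₃, x₄ }, { x₂, x₃, x₄ }, S }.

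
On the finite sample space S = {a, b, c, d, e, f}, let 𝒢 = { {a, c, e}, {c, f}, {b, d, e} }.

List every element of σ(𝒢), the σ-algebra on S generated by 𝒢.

Begin from { {}, {c, f}, {a, c, e}, {b, d, e}, S } (that is, 𝒢 plus ∅ and S).
Step 1. New:
  {a, c, f}  = S∖{b, d, e}
  {b, d, f}  = S∖{a, c, e}
  {a, b, d, e}  = S∖{c, f}
  {a, c, e, f}  = {c, f} ∪ {a, c, e}
  {a, b, c, d, e}  = {a, c, e} ∪ {b, d, e}
  {b, c, d, e, f}  = {c, f} ∪ {b, d, e}
  — 11 sets.
Step 2 (7 new):
  {a}  = S∖{b, c, d, e, f}
  {f}  = S∖{a, b, c, d, e}
  {b, d}  = S∖{a, c, e, f}
  {b, c, d, f}  = {b, d, f} ∪ {c, f}
  {b, d, e, f}  = {b, d, f} ∪ {b, d, e}
  {a, b, c, d, f}  = {b, d, f} ∪ {a, c, f}
  {a, b, d, e, f}  = {b, d, f} ∪ {a, b, d, e}
  — 18 sets.
Step 3 adds 7:
  {c}  = S∖{a, b, d, e, f}
  {e}  = S∖{a, b, c, d, f}
  {a, c}  = S∖{b, d, e, f}
  {a, e}  = S∖{b, c, d, f}
  {a, f}  = {a} ∪ {f}
  {a, b, d}  = {b, d} ∪ {a}
  {a, b, d, f}  = {b, d, f} ∪ {a}
  — 25 sets.
Step 4: +7 →
  {c, e}  = S∖{a, b, d, f}
  {e, f}  = {f} ∪ {e}
  {a, e, f}  = {a, f} ∪ {e}
  {b, c, d}  = {c} ∪ {b, d}
  {c, e, f}  = S∖{a, b, d}
  {a, b, c, d}  = {a, b, d} ∪ {c}
  {b, c, d, e}  = S∖{a, f}
  — 32 sets.
Step 5: closed — nothing new.

|σ(𝒢)| = 32.  σ(𝒢) = { {}, {a}, {c}, {e}, {f}, {a, c}, {a, e}, {a, f}, {b, d}, {c, e}, {c, f}, {e, f}, {a, b, d}, {a, c, e}, {a, c, f}, {a, e, f}, {b, c, d}, {b, d, e}, {b, d, f}, {c, e, f}, {a, b, c, d}, {a, b, d, e}, {a, b, d, f}, {a, c, e, f}, {b, c, d, e}, {b, c, d, f}, {b, d, e, f}, {a, b, c, d, e}, {a, b, c, d, f}, {a, b, d, e, f}, {b, c, d, e, f}, S }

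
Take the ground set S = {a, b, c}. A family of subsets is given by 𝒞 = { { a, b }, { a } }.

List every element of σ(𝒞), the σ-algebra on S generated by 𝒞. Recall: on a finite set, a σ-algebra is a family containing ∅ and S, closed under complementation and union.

|σ(𝒞)| = 8.  σ(𝒞) = { {  }, { a }, { b }, { c }, { a, b }, { a, c }, { b, c }, S }

Derivation:
Initial family (4 sets): { {  }, { a }, { a, b }, S }.
Pass 1 adds 2:
  { c }  = { a, b }ᶜ
  { b, c }  = { a }ᶜ
  (now 6)
Pass 2: +1 →
  { a, c }  = { c } ∪ { a }
  (now 7)
Pass 3 adds 1:
  { b }  = { a, c }ᶜ
  (now 8)
Pass 4 adds nothing — fixpoint reached.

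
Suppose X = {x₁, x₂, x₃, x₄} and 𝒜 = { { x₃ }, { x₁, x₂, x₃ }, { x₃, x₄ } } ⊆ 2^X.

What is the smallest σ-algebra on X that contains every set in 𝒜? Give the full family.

σ(𝒜) (8 sets): { {  }, { x₃ }, { x₄ }, { x₁, x₂ }, { x₃, x₄ }, { x₁, x₂, x₃ }, { x₁, x₂, x₄ }, X }

Trace:
Seed the family with 𝒜 together with ∅ and X: { {  }, { x₃ }, { x₃, x₄ }, { x₁, x₂, x₃ }, X }.
Iteration 1: 3 new —
  { x₄ }  = complement { x₁, x₂, x₃ }
  { x₁, x₂ }  = complement { x₃, x₄ }
  { x₁, x₂, x₄ }  = complement { x₃ }
  — 8 sets.
Iteration 2: already closed under ᶜ and ∪.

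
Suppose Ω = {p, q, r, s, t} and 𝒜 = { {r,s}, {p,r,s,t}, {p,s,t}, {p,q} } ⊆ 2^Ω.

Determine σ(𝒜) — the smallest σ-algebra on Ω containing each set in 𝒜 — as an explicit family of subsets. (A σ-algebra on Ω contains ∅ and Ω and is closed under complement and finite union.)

σ(𝒜) = { ∅, {p}, {q}, {r}, {s}, {t}, {p,q}, {p,r}, {p,s}, {p,t}, {q,r}, {q,s}, {q,t}, {r,s}, {r,t}, {s,t}, {p,q,r}, {p,q,s}, {p,q,t}, {p,r,s}, {p,r,t}, {p,s,t}, {q,r,s}, {q,r,t}, {q,s,t}, {r,s,t}, {p,q,r,s}, {p,q,r,t}, {p,q,s,t}, {p,r,s,t}, {q,r,s,t}, Ω }

Trace:
Start: 𝒜 ∪ {∅, Ω} = { ∅, {p,q}, {r,s}, {p,s,t}, {p,r,s,t}, Ω }.
Round 1 (6 new):
  {q}  = Ω∖{p,r,s,t}
  {q,r}  = Ω∖{p,s,t}
  {p,q,t}  = Ω∖{r,s}
  {r,s,t}  = Ω∖{p,q}
  {p,q,r,s}  = {r,s} ∪ {p,q}
  {p,q,s,t}  = {p,s,t} ∪ {p,q}
  |family| = 12
Round 2 adds 6:
  {r}  = Ω∖{p,q,s,t}
  {t}  = Ω∖{p,q,r,s}
  {p,q,r}  = {p,q} ∪ {q,r}
  {q,r,s}  = {r,s} ∪ {q}
  {p,q,r,t}  = {p,q,t} ∪ {q,r}
  {q,r,s,t}  = {r,s,t} ∪ {q}
  |family| = 18
Round 3 (7 new):
  {p}  = Ω∖{q,r,s,t}
  {s}  = Ω∖{p,q,r,t}
  {p,t}  = Ω∖{q,r,s}
  {q,t}  = {q} ∪ {t}
  {r,t}  = {r} ∪ {t}
  {s,t}  = Ω∖{p,q,r}
  {q,r,t}  = {q,r} ∪ {t}
  |family| = 25
Round 4 (7 new):
  {p,r}  = {r} ∪ {p}
  {p,s}  = Ω∖{q,r,t}
  {q,s}  = {q} ∪ {s}
  {p,q,s}  = Ω∖{r,t}
  {p,r,s}  = Ω∖{q,t}
  {p,r,t}  = {r} ∪ {p,t}
  {q,s,t}  = {q,t} ∪ {s,t}
  |family| = 32
Round 5: closed — nothing new.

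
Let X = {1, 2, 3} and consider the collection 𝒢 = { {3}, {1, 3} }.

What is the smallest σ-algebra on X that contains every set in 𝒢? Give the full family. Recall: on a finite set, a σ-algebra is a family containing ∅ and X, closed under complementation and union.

|σ(𝒢)| = 8.  σ(𝒢) = { {}, {1}, {2}, {3}, {1, 2}, {1, 3}, {2, 3}, X }

Working:
Take S₀ = 𝒢 ∪ {∅, X} = { {}, {3}, {1, 3}, X }.
Iteration 1: +2 →
  {2}  = {1, 3}ᶜ
  {1, 2}  = {3}ᶜ
  |family| = 6
Iteration 2: +1 →
  {2, 3}  = {3} ∪ {2}
  |family| = 7
Iteration 3: +1 →
  {1}  = {2, 3}ᶜ
  |family| = 8
Iteration 4: stable.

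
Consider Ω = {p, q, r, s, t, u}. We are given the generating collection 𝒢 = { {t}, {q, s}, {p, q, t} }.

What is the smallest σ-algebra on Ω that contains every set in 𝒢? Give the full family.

Initial family (5 sets): { ∅, {t}, {q, s}, {p, q, t}, Ω }.
Iteration 1. New:
  {q, s, t}  = {q, s} ∪ {t}
  {r, s, u}  = {p, q, t}ᶜ
  {p, q, s, t}  = {p, q, t} ∪ {q, s}
  {p, r, t, u}  = {q, s}ᶜ
  {p, q, r, s, u}  = {t}ᶜ
  — 10 sets.
Iteration 2 adds 7:
  {r, u}  = {p, q, s, t}ᶜ
  {p, r, u}  = {q, s, t}ᶜ
  {q, r, s, u}  = {r, s, u} ∪ {q, s}
  {r, s, t, u}  = {t} ∪ {r, s, u}
  {p, q, r, t, u}  = {p, r, t, u} ∪ {p, q, t}
  {p, r, s, t, u}  = {p, r, t, u} ∪ {r, s, u}
  {q, r, s, t, u}  = {r, s, u} ∪ {q, s, t}
  — 17 sets.
Iteration 3. New:
  {p}  = {q, r, s, t, u}ᶜ
  {q}  = {p, r, s, t, u}ᶜ
  {s}  = {p, q, r, t, u}ᶜ
  {p, q}  = {r, s, t, u}ᶜ
  {p, t}  = {q, r, s, u}ᶜ
  {r, t, u}  = {r, u} ∪ {t}
  {p, r, s, u}  = {p, r, u} ∪ {r, s, u}
  — 24 sets.
Iteration 4 (8 new):
  {p, s}  = {p} ∪ {s}
  {q, t}  = {p, r, s, u}ᶜ
  {s, t}  = {t} ∪ {s}
  {p, q, s}  = {r, t, u}ᶜ
  {p, s, t}  = {p, t} ∪ {s}
  {q, r, u}  = {q} ∪ {r, u}
  {p, q, r, u}  = {p, q} ∪ {p, r, u}
  {q, r, t, u}  = {q} ∪ {r, t, u}
  — 32 sets.
Iteration 5: stable.

Hence σ(𝒢) has 32 members: { ∅, {p}, {q}, {s}, {t}, {p, q}, {p, s}, {p, t}, {q, s}, {q, t}, {r, u}, {s, t}, {p, q, s}, {p, q, t}, {p, r, u}, {p, s, t}, {q, r, u}, {q, s, t}, {r, s, u}, {r, t, u}, {p, q, r, u}, {p, q, s, t}, {p, r, s, u}, {p, r, t, u}, {q, r, s, u}, {q, r, t, u}, {r, s, t, u}, {p, q, r, s, u}, {p, q, r, t, u}, {p, r, s, t, u}, {q, r, s, t, u}, Ω }.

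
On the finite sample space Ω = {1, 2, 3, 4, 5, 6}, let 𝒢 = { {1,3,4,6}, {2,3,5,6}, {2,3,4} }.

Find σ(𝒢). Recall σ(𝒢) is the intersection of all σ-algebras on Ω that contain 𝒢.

Initial family (5 sets): { {}, {2,3,4}, {1,3,4,6}, {2,3,5,6}, Ω }.
Pass 1 adds 5:
  {1,4}  = ᶜ of {2,3,5,6}
  {2,5}  = ᶜ of {1,3,4,6}
  {1,5,6}  = ᶜ of {2,3,4}
  {1,2,3,4,6}  = {2,3,4} ∪ {1,3,4,6}
  {2,3,4,5,6}  = {2,3,4} ∪ {2,3,5,6}
  — 10 sets.
Pass 2. New:
  {1}  = ᶜ of {2,3,4,5,6}
  {5}  = ᶜ of {1,2,3,4,6}
  {1,2,3,4}  = {2,3,4} ∪ {1,4}
  {1,2,4,5}  = {2,5} ∪ {1,4}
  {1,2,5,6}  = {2,5} ∪ {1,5,6}
  {1,4,5,6}  = {1,4} ∪ {1,5,6}
  {2,3,4,5}  = {2,5} ∪ {2,3,4}
  {1,2,3,5,6}  = {1,5,6} ∪ {2,3,5,6}
  {1,3,4,5,6}  = {1,5,6} ∪ {1,3,4,6}
  — 19 sets.
Pass 3: +12 →
  {2}  = ᶜ of {1,3,4,5,6}
  {4}  = ᶜ of {1,2,3,5,6}
  {1,5}  = {5} ∪ {1}
  {1,6}  = ᶜ of {2,3,4,5}
  {2,3}  = ᶜ of {1,4,5,6}
  {3,4}  = ᶜ of {1,2,5,6}
  {3,6}  = ᶜ of {1,2,4,5}
  {5,6}  = ᶜ of {1,2,3,4}
  {1,2,5}  = {2,5} ∪ {1}
  {1,4,5}  = {1,4} ∪ {5}
  {1,2,3,4,5}  = {2,5} ∪ {1,2,3,4}
  {1,2,4,5,6}  = {2,5} ∪ {1,4,5,6}
  — 31 sets.
Pass 4: +25 →
  {3}  = ᶜ of {1,2,4,5,6}
  {6}  = ᶜ of {1,2,3,4,5}
  {1,2}  = {1} ∪ {2}
  {2,4}  = {2} ∪ {4}
  {4,5}  = {5} ∪ {4}
  {1,2,3}  = {1} ∪ {2,3}
  {1,2,4}  = {2} ∪ {1,4}
  {1,2,6}  = {1,6} ∪ {2}
  {1,3,4}  = {3,4} ∪ {1}
  {1,3,6}  = {1} ∪ {3,6}
  {1,4,6}  = {1,6} ∪ {1,4}
  {2,3,5}  = {2,5} ∪ {2,3}
  {2,3,6}  = ᶜ of {1,4,5}
  {2,4,5}  = {2,5} ∪ {4}
  {2,5,6}  = {2,5} ∪ {5,6}
  {3,4,5}  = {3,4} ∪ {5}
  {3,4,6}  = ᶜ of {1,2,5}
  {3,5,6}  = {5,6} ∪ {3,6}
  {4,5,6}  = {5,6} ∪ {4}
  {1,2,3,5}  = {1,2,5} ∪ {2,3}
  {1,2,3,6}  = {1,6} ∪ {2,3}
  {1,3,4,5}  = {1,4,5} ∪ {3,4}
  {1,3,5,6}  = {1,5,6} ∪ {3,6}
  {2,3,4,6}  = ᶜ of {1,5}
  {3,4,5,6}  = {3,4} ∪ {5,6}
  — 56 sets.
Pass 5 (8 new):
  {1,3}  = {3} ∪ {1}
  {2,6}  = ᶜ of {1,3,4,5}
  {3,5}  = {3} ∪ {5}
  {4,6}  = ᶜ of {1,2,3,5}
  {1,3,5}  = {3} ∪ {1,5}
  {2,4,6}  = {2,4} ∪ {6}
  {1,2,4,6}  = {1,6} ∪ {1,2,4}
  {2,4,5,6}  = {2} ∪ {4,5,6}
  — 64 sets.
After Pass 6 the family is unchanged; done.

|σ(𝒢)| = 64.  σ(𝒢) = { {}, {1}, {2}, {3}, {4}, {5}, {6}, {1,2}, {1,3}, {1,4}, {1,5}, {1,6}, {2,3}, {2,4}, {2,5}, {2,6}, {3,4}, {3,5}, {3,6}, {4,5}, {4,6}, {5,6}, {1,2,3}, {1,2,4}, {1,2,5}, {1,2,6}, {1,3,4}, {1,3,5}, {1,3,6}, {1,4,5}, {1,4,6}, {1,5,6}, {2,3,4}, {2,3,5}, {2,3,6}, {2,4,5}, {2,4,6}, {2,5,6}, {3,4,5}, {3,4,6}, {3,5,6}, {4,5,6}, {1,2,3,4}, {1,2,3,5}, {1,2,3,6}, {1,2,4,5}, {1,2,4,6}, {1,2,5,6}, {1,3,4,5}, {1,3,4,6}, {1,3,5,6}, {1,4,5,6}, {2,3,4,5}, {2,3,4,6}, {2,3,5,6}, {2,4,5,6}, {3,4,5,6}, {1,2,3,4,5}, {1,2,3,4,6}, {1,2,3,5,6}, {1,2,4,5,6}, {1,3,4,5,6}, {2,3,4,5,6}, Ω }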